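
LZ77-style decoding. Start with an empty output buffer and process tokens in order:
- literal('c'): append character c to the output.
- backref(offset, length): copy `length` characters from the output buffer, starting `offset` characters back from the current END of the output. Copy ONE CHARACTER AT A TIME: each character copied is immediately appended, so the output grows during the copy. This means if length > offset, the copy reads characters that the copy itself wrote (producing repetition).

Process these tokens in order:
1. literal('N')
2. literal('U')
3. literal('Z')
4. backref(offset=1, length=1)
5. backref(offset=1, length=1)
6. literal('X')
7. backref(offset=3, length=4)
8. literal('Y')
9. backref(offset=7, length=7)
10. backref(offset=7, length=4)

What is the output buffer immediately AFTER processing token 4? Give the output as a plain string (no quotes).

Token 1: literal('N'). Output: "N"
Token 2: literal('U'). Output: "NU"
Token 3: literal('Z'). Output: "NUZ"
Token 4: backref(off=1, len=1). Copied 'Z' from pos 2. Output: "NUZZ"

Answer: NUZZ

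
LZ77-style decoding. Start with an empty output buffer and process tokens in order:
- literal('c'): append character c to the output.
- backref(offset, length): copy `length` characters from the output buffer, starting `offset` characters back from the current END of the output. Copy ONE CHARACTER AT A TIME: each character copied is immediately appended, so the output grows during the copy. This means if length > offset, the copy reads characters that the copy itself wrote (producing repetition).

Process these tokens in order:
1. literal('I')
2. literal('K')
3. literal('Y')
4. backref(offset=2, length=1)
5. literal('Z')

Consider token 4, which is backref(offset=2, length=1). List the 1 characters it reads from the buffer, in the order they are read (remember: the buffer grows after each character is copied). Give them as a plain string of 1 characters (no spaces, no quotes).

Token 1: literal('I'). Output: "I"
Token 2: literal('K'). Output: "IK"
Token 3: literal('Y'). Output: "IKY"
Token 4: backref(off=2, len=1). Buffer before: "IKY" (len 3)
  byte 1: read out[1]='K', append. Buffer now: "IKYK"

Answer: K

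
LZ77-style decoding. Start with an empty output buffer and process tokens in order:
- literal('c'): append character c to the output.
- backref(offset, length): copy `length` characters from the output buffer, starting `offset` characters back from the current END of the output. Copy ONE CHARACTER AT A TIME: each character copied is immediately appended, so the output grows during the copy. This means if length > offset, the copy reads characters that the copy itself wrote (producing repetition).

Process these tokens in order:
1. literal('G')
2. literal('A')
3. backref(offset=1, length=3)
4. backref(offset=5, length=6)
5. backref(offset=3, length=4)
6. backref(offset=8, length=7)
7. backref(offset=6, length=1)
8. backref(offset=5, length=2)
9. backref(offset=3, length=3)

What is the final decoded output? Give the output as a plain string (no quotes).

Answer: GAAAAGAAAAGAAGAAAAGAAGAGAAGA

Derivation:
Token 1: literal('G'). Output: "G"
Token 2: literal('A'). Output: "GA"
Token 3: backref(off=1, len=3) (overlapping!). Copied 'AAA' from pos 1. Output: "GAAAA"
Token 4: backref(off=5, len=6) (overlapping!). Copied 'GAAAAG' from pos 0. Output: "GAAAAGAAAAG"
Token 5: backref(off=3, len=4) (overlapping!). Copied 'AAGA' from pos 8. Output: "GAAAAGAAAAGAAGA"
Token 6: backref(off=8, len=7). Copied 'AAAGAAG' from pos 7. Output: "GAAAAGAAAAGAAGAAAAGAAG"
Token 7: backref(off=6, len=1). Copied 'A' from pos 16. Output: "GAAAAGAAAAGAAGAAAAGAAGA"
Token 8: backref(off=5, len=2). Copied 'GA' from pos 18. Output: "GAAAAGAAAAGAAGAAAAGAAGAGA"
Token 9: backref(off=3, len=3). Copied 'AGA' from pos 22. Output: "GAAAAGAAAAGAAGAAAAGAAGAGAAGA"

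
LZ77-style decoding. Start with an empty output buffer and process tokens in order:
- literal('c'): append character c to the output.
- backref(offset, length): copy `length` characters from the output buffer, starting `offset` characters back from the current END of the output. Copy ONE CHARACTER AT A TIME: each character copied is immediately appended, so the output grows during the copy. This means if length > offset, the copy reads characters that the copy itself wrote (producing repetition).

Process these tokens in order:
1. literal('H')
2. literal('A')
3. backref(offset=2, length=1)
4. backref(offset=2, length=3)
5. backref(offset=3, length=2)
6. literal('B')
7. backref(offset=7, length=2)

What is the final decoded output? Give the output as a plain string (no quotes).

Answer: HAHAHAAHBHA

Derivation:
Token 1: literal('H'). Output: "H"
Token 2: literal('A'). Output: "HA"
Token 3: backref(off=2, len=1). Copied 'H' from pos 0. Output: "HAH"
Token 4: backref(off=2, len=3) (overlapping!). Copied 'AHA' from pos 1. Output: "HAHAHA"
Token 5: backref(off=3, len=2). Copied 'AH' from pos 3. Output: "HAHAHAAH"
Token 6: literal('B'). Output: "HAHAHAAHB"
Token 7: backref(off=7, len=2). Copied 'HA' from pos 2. Output: "HAHAHAAHBHA"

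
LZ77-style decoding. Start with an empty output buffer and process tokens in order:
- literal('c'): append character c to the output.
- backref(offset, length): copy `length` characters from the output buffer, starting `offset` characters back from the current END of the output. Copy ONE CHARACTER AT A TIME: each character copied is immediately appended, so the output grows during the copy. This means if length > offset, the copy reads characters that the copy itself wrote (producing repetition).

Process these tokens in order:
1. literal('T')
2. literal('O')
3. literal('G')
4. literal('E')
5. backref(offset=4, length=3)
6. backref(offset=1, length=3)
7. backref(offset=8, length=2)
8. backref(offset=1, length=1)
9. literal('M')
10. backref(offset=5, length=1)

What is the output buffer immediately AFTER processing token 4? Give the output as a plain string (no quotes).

Answer: TOGE

Derivation:
Token 1: literal('T'). Output: "T"
Token 2: literal('O'). Output: "TO"
Token 3: literal('G'). Output: "TOG"
Token 4: literal('E'). Output: "TOGE"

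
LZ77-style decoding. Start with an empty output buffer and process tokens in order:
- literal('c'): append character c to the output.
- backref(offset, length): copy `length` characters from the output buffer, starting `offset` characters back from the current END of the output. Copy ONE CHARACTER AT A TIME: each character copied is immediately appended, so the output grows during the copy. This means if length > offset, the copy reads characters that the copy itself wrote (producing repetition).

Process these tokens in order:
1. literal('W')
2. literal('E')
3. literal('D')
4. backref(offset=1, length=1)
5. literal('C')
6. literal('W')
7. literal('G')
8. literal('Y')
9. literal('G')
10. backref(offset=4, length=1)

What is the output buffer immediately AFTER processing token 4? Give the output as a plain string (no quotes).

Answer: WEDD

Derivation:
Token 1: literal('W'). Output: "W"
Token 2: literal('E'). Output: "WE"
Token 3: literal('D'). Output: "WED"
Token 4: backref(off=1, len=1). Copied 'D' from pos 2. Output: "WEDD"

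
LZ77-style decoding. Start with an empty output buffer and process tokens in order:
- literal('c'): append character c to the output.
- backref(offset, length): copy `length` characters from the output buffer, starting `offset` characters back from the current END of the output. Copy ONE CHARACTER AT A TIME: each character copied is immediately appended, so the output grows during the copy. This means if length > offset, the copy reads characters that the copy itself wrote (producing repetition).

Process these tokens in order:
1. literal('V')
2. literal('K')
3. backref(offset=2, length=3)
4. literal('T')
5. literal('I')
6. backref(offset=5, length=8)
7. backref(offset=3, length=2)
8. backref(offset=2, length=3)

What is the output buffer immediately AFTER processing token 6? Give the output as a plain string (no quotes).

Answer: VKVKVTIVKVTIVKV

Derivation:
Token 1: literal('V'). Output: "V"
Token 2: literal('K'). Output: "VK"
Token 3: backref(off=2, len=3) (overlapping!). Copied 'VKV' from pos 0. Output: "VKVKV"
Token 4: literal('T'). Output: "VKVKVT"
Token 5: literal('I'). Output: "VKVKVTI"
Token 6: backref(off=5, len=8) (overlapping!). Copied 'VKVTIVKV' from pos 2. Output: "VKVKVTIVKVTIVKV"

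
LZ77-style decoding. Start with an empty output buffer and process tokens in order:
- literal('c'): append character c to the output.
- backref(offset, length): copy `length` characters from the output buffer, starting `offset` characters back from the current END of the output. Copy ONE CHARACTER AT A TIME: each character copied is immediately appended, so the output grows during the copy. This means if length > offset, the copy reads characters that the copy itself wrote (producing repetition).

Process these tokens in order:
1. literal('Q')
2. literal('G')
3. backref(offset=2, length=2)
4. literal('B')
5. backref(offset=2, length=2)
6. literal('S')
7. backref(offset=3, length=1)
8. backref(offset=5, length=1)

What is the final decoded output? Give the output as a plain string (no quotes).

Token 1: literal('Q'). Output: "Q"
Token 2: literal('G'). Output: "QG"
Token 3: backref(off=2, len=2). Copied 'QG' from pos 0. Output: "QGQG"
Token 4: literal('B'). Output: "QGQGB"
Token 5: backref(off=2, len=2). Copied 'GB' from pos 3. Output: "QGQGBGB"
Token 6: literal('S'). Output: "QGQGBGBS"
Token 7: backref(off=3, len=1). Copied 'G' from pos 5. Output: "QGQGBGBSG"
Token 8: backref(off=5, len=1). Copied 'B' from pos 4. Output: "QGQGBGBSGB"

Answer: QGQGBGBSGB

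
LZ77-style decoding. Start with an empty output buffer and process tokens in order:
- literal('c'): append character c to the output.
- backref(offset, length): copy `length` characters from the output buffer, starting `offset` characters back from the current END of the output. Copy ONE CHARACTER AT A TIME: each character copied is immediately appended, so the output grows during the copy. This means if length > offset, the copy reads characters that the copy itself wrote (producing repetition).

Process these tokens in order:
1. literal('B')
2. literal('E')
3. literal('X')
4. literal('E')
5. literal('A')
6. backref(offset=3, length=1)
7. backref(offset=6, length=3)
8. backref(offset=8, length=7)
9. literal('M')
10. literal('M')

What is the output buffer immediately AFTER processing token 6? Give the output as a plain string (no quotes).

Token 1: literal('B'). Output: "B"
Token 2: literal('E'). Output: "BE"
Token 3: literal('X'). Output: "BEX"
Token 4: literal('E'). Output: "BEXE"
Token 5: literal('A'). Output: "BEXEA"
Token 6: backref(off=3, len=1). Copied 'X' from pos 2. Output: "BEXEAX"

Answer: BEXEAX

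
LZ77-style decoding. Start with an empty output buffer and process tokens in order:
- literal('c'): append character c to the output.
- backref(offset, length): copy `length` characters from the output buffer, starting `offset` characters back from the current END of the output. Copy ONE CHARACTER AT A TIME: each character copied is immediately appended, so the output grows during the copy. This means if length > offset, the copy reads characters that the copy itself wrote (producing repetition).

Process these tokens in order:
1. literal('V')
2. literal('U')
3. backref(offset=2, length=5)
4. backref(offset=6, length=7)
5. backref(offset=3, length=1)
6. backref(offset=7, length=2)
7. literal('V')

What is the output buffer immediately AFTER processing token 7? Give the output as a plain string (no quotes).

Token 1: literal('V'). Output: "V"
Token 2: literal('U'). Output: "VU"
Token 3: backref(off=2, len=5) (overlapping!). Copied 'VUVUV' from pos 0. Output: "VUVUVUV"
Token 4: backref(off=6, len=7) (overlapping!). Copied 'UVUVUVU' from pos 1. Output: "VUVUVUVUVUVUVU"
Token 5: backref(off=3, len=1). Copied 'U' from pos 11. Output: "VUVUVUVUVUVUVUU"
Token 6: backref(off=7, len=2). Copied 'VU' from pos 8. Output: "VUVUVUVUVUVUVUUVU"
Token 7: literal('V'). Output: "VUVUVUVUVUVUVUUVUV"

Answer: VUVUVUVUVUVUVUUVUV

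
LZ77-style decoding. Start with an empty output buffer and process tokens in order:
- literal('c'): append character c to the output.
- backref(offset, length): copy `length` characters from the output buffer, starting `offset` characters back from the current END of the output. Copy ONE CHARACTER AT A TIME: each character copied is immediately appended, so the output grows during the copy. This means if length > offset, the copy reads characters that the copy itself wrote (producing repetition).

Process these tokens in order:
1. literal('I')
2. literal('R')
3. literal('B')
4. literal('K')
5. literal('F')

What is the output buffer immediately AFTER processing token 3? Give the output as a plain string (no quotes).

Answer: IRB

Derivation:
Token 1: literal('I'). Output: "I"
Token 2: literal('R'). Output: "IR"
Token 3: literal('B'). Output: "IRB"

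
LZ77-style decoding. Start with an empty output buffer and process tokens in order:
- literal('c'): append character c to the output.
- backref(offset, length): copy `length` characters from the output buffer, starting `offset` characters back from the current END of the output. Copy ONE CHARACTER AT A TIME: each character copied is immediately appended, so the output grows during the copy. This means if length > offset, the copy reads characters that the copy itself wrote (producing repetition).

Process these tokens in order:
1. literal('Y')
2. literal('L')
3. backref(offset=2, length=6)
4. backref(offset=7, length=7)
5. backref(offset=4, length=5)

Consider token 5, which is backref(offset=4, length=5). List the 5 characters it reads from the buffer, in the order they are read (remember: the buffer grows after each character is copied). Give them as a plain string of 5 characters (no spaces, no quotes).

Answer: YLYLY

Derivation:
Token 1: literal('Y'). Output: "Y"
Token 2: literal('L'). Output: "YL"
Token 3: backref(off=2, len=6) (overlapping!). Copied 'YLYLYL' from pos 0. Output: "YLYLYLYL"
Token 4: backref(off=7, len=7). Copied 'LYLYLYL' from pos 1. Output: "YLYLYLYLLYLYLYL"
Token 5: backref(off=4, len=5). Buffer before: "YLYLYLYLLYLYLYL" (len 15)
  byte 1: read out[11]='Y', append. Buffer now: "YLYLYLYLLYLYLYLY"
  byte 2: read out[12]='L', append. Buffer now: "YLYLYLYLLYLYLYLYL"
  byte 3: read out[13]='Y', append. Buffer now: "YLYLYLYLLYLYLYLYLY"
  byte 4: read out[14]='L', append. Buffer now: "YLYLYLYLLYLYLYLYLYL"
  byte 5: read out[15]='Y', append. Buffer now: "YLYLYLYLLYLYLYLYLYLY"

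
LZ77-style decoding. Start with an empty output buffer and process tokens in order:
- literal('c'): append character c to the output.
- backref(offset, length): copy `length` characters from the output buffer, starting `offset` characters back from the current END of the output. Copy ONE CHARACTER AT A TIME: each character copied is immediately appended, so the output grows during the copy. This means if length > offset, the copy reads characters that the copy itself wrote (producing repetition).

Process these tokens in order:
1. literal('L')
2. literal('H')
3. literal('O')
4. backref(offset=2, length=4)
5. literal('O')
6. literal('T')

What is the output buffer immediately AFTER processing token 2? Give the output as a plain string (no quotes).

Token 1: literal('L'). Output: "L"
Token 2: literal('H'). Output: "LH"

Answer: LH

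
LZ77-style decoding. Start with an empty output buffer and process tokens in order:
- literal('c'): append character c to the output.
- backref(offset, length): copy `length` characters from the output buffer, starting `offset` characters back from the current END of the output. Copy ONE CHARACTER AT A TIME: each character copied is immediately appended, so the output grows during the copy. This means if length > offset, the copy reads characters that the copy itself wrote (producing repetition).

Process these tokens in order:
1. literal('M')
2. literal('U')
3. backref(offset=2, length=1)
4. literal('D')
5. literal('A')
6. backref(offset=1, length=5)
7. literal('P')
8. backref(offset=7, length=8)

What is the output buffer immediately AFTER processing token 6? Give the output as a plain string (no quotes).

Answer: MUMDAAAAAA

Derivation:
Token 1: literal('M'). Output: "M"
Token 2: literal('U'). Output: "MU"
Token 3: backref(off=2, len=1). Copied 'M' from pos 0. Output: "MUM"
Token 4: literal('D'). Output: "MUMD"
Token 5: literal('A'). Output: "MUMDA"
Token 6: backref(off=1, len=5) (overlapping!). Copied 'AAAAA' from pos 4. Output: "MUMDAAAAAA"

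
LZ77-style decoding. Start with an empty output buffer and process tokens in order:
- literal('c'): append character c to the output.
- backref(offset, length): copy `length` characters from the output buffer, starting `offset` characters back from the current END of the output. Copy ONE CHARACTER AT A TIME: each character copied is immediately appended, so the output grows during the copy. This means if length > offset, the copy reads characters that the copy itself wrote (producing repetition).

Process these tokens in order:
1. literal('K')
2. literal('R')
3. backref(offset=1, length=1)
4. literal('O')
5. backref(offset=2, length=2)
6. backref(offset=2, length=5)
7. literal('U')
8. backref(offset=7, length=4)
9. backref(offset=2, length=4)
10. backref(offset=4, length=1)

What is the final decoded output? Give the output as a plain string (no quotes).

Token 1: literal('K'). Output: "K"
Token 2: literal('R'). Output: "KR"
Token 3: backref(off=1, len=1). Copied 'R' from pos 1. Output: "KRR"
Token 4: literal('O'). Output: "KRRO"
Token 5: backref(off=2, len=2). Copied 'RO' from pos 2. Output: "KRRORO"
Token 6: backref(off=2, len=5) (overlapping!). Copied 'ROROR' from pos 4. Output: "KRROROROROR"
Token 7: literal('U'). Output: "KRRORORORORU"
Token 8: backref(off=7, len=4). Copied 'OROR' from pos 5. Output: "KRRORORORORUOROR"
Token 9: backref(off=2, len=4) (overlapping!). Copied 'OROR' from pos 14. Output: "KRRORORORORUOROROROR"
Token 10: backref(off=4, len=1). Copied 'O' from pos 16. Output: "KRRORORORORUORORORORO"

Answer: KRRORORORORUORORORORO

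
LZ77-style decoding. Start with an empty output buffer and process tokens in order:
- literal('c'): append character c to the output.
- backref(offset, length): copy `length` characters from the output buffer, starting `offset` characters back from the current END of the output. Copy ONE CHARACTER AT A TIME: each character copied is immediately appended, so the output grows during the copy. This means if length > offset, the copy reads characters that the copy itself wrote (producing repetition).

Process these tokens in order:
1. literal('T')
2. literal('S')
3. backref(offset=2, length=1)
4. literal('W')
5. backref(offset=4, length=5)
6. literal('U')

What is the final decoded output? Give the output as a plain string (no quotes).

Token 1: literal('T'). Output: "T"
Token 2: literal('S'). Output: "TS"
Token 3: backref(off=2, len=1). Copied 'T' from pos 0. Output: "TST"
Token 4: literal('W'). Output: "TSTW"
Token 5: backref(off=4, len=5) (overlapping!). Copied 'TSTWT' from pos 0. Output: "TSTWTSTWT"
Token 6: literal('U'). Output: "TSTWTSTWTU"

Answer: TSTWTSTWTU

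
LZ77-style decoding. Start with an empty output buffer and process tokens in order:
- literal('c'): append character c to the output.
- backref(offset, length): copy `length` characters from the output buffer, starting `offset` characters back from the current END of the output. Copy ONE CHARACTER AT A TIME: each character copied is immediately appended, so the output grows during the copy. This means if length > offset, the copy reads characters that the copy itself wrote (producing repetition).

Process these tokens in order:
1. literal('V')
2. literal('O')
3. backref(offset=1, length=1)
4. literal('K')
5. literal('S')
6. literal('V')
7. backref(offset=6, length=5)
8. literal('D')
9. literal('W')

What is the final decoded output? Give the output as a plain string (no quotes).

Answer: VOOKSVVOOKSDW

Derivation:
Token 1: literal('V'). Output: "V"
Token 2: literal('O'). Output: "VO"
Token 3: backref(off=1, len=1). Copied 'O' from pos 1. Output: "VOO"
Token 4: literal('K'). Output: "VOOK"
Token 5: literal('S'). Output: "VOOKS"
Token 6: literal('V'). Output: "VOOKSV"
Token 7: backref(off=6, len=5). Copied 'VOOKS' from pos 0. Output: "VOOKSVVOOKS"
Token 8: literal('D'). Output: "VOOKSVVOOKSD"
Token 9: literal('W'). Output: "VOOKSVVOOKSDW"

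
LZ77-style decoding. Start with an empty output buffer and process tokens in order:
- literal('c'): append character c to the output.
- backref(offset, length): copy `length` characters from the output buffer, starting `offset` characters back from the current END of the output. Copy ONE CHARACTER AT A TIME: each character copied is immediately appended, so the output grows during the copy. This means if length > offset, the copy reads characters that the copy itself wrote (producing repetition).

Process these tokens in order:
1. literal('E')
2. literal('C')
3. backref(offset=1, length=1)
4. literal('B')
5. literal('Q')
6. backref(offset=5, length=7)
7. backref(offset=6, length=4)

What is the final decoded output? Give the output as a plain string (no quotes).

Token 1: literal('E'). Output: "E"
Token 2: literal('C'). Output: "EC"
Token 3: backref(off=1, len=1). Copied 'C' from pos 1. Output: "ECC"
Token 4: literal('B'). Output: "ECCB"
Token 5: literal('Q'). Output: "ECCBQ"
Token 6: backref(off=5, len=7) (overlapping!). Copied 'ECCBQEC' from pos 0. Output: "ECCBQECCBQEC"
Token 7: backref(off=6, len=4). Copied 'CCBQ' from pos 6. Output: "ECCBQECCBQECCCBQ"

Answer: ECCBQECCBQECCCBQ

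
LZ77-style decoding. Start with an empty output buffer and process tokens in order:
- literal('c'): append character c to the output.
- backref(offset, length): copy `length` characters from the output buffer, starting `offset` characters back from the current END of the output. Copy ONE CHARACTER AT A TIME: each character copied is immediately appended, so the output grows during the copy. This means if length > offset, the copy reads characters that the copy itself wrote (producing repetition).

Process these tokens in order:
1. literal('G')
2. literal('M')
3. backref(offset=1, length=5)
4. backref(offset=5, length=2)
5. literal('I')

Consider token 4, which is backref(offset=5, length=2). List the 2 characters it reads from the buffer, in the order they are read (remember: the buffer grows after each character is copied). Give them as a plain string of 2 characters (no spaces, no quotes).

Answer: MM

Derivation:
Token 1: literal('G'). Output: "G"
Token 2: literal('M'). Output: "GM"
Token 3: backref(off=1, len=5) (overlapping!). Copied 'MMMMM' from pos 1. Output: "GMMMMMM"
Token 4: backref(off=5, len=2). Buffer before: "GMMMMMM" (len 7)
  byte 1: read out[2]='M', append. Buffer now: "GMMMMMMM"
  byte 2: read out[3]='M', append. Buffer now: "GMMMMMMMM"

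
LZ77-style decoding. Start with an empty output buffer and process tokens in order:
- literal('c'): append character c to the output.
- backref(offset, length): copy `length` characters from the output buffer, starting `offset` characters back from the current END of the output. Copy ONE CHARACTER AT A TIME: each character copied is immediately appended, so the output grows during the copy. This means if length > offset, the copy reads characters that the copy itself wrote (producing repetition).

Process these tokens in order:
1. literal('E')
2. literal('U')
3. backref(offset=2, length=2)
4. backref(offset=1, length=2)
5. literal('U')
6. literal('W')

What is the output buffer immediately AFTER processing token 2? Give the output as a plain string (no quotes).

Token 1: literal('E'). Output: "E"
Token 2: literal('U'). Output: "EU"

Answer: EU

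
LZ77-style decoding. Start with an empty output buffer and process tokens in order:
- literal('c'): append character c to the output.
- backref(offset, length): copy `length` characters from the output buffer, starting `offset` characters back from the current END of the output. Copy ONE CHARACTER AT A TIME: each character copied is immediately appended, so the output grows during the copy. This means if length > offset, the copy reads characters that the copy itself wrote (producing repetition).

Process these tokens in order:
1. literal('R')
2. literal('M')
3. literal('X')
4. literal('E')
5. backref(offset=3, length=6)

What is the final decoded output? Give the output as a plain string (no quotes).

Token 1: literal('R'). Output: "R"
Token 2: literal('M'). Output: "RM"
Token 3: literal('X'). Output: "RMX"
Token 4: literal('E'). Output: "RMXE"
Token 5: backref(off=3, len=6) (overlapping!). Copied 'MXEMXE' from pos 1. Output: "RMXEMXEMXE"

Answer: RMXEMXEMXE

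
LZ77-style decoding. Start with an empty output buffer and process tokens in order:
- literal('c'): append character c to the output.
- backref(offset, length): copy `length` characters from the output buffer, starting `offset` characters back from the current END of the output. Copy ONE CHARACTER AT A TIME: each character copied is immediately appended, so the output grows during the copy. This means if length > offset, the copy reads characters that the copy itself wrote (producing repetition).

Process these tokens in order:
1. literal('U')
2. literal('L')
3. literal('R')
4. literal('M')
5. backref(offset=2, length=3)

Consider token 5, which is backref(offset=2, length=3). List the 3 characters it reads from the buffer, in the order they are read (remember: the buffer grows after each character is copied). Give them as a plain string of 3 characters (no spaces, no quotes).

Answer: RMR

Derivation:
Token 1: literal('U'). Output: "U"
Token 2: literal('L'). Output: "UL"
Token 3: literal('R'). Output: "ULR"
Token 4: literal('M'). Output: "ULRM"
Token 5: backref(off=2, len=3). Buffer before: "ULRM" (len 4)
  byte 1: read out[2]='R', append. Buffer now: "ULRMR"
  byte 2: read out[3]='M', append. Buffer now: "ULRMRM"
  byte 3: read out[4]='R', append. Buffer now: "ULRMRMR"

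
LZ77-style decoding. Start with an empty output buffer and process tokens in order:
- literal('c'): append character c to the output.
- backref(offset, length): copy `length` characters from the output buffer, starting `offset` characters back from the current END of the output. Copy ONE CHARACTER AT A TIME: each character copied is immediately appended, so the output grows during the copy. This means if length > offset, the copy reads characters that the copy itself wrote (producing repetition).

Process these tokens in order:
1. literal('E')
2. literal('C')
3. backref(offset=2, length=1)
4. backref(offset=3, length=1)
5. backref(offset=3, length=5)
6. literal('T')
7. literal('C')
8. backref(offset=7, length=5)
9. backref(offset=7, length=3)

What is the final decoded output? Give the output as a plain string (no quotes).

Token 1: literal('E'). Output: "E"
Token 2: literal('C'). Output: "EC"
Token 3: backref(off=2, len=1). Copied 'E' from pos 0. Output: "ECE"
Token 4: backref(off=3, len=1). Copied 'E' from pos 0. Output: "ECEE"
Token 5: backref(off=3, len=5) (overlapping!). Copied 'CEECE' from pos 1. Output: "ECEECEECE"
Token 6: literal('T'). Output: "ECEECEECET"
Token 7: literal('C'). Output: "ECEECEECETC"
Token 8: backref(off=7, len=5). Copied 'CEECE' from pos 4. Output: "ECEECEECETCCEECE"
Token 9: backref(off=7, len=3). Copied 'TCC' from pos 9. Output: "ECEECEECETCCEECETCC"

Answer: ECEECEECETCCEECETCC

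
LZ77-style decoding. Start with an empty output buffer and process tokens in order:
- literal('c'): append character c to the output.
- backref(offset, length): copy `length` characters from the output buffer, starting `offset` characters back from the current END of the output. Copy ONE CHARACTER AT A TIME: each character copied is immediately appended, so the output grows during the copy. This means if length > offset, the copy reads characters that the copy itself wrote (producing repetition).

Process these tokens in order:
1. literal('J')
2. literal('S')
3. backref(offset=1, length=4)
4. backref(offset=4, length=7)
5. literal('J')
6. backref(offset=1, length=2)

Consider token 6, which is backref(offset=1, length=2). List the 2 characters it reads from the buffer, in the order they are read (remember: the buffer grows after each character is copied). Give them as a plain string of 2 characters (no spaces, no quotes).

Answer: JJ

Derivation:
Token 1: literal('J'). Output: "J"
Token 2: literal('S'). Output: "JS"
Token 3: backref(off=1, len=4) (overlapping!). Copied 'SSSS' from pos 1. Output: "JSSSSS"
Token 4: backref(off=4, len=7) (overlapping!). Copied 'SSSSSSS' from pos 2. Output: "JSSSSSSSSSSSS"
Token 5: literal('J'). Output: "JSSSSSSSSSSSSJ"
Token 6: backref(off=1, len=2). Buffer before: "JSSSSSSSSSSSSJ" (len 14)
  byte 1: read out[13]='J', append. Buffer now: "JSSSSSSSSSSSSJJ"
  byte 2: read out[14]='J', append. Buffer now: "JSSSSSSSSSSSSJJJ"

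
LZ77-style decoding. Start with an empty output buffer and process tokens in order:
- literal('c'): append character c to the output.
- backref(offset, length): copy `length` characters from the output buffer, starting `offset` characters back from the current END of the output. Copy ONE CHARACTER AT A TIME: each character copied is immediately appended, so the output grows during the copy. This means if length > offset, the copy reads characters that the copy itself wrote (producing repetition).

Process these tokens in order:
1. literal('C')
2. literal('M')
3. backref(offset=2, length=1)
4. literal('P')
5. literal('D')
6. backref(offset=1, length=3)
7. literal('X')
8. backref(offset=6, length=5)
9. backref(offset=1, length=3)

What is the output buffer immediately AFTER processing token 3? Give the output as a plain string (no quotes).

Answer: CMC

Derivation:
Token 1: literal('C'). Output: "C"
Token 2: literal('M'). Output: "CM"
Token 3: backref(off=2, len=1). Copied 'C' from pos 0. Output: "CMC"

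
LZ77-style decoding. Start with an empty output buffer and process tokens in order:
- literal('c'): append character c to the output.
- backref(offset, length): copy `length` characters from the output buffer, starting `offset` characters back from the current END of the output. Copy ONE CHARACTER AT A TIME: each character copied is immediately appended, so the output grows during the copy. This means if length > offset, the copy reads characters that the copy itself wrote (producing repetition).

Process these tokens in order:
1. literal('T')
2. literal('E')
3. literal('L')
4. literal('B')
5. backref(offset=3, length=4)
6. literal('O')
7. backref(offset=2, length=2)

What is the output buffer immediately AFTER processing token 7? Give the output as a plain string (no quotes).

Answer: TELBELBEOEO

Derivation:
Token 1: literal('T'). Output: "T"
Token 2: literal('E'). Output: "TE"
Token 3: literal('L'). Output: "TEL"
Token 4: literal('B'). Output: "TELB"
Token 5: backref(off=3, len=4) (overlapping!). Copied 'ELBE' from pos 1. Output: "TELBELBE"
Token 6: literal('O'). Output: "TELBELBEO"
Token 7: backref(off=2, len=2). Copied 'EO' from pos 7. Output: "TELBELBEOEO"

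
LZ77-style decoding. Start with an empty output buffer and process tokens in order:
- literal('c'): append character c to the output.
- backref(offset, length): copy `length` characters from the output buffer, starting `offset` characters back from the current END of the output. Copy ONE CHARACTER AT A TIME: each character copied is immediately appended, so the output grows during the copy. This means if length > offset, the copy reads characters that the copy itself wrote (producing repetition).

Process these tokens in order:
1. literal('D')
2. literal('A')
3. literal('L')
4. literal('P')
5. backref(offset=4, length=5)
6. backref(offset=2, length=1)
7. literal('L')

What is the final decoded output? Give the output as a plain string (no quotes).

Token 1: literal('D'). Output: "D"
Token 2: literal('A'). Output: "DA"
Token 3: literal('L'). Output: "DAL"
Token 4: literal('P'). Output: "DALP"
Token 5: backref(off=4, len=5) (overlapping!). Copied 'DALPD' from pos 0. Output: "DALPDALPD"
Token 6: backref(off=2, len=1). Copied 'P' from pos 7. Output: "DALPDALPDP"
Token 7: literal('L'). Output: "DALPDALPDPL"

Answer: DALPDALPDPL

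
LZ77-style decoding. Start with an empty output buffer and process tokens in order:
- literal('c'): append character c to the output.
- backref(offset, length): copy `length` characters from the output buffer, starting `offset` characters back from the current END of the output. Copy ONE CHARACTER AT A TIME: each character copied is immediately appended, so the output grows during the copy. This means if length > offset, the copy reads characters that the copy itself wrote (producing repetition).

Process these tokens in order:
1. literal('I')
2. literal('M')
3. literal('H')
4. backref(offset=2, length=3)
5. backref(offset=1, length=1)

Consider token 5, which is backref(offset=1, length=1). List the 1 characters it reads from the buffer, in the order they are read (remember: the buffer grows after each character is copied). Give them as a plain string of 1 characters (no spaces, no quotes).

Answer: M

Derivation:
Token 1: literal('I'). Output: "I"
Token 2: literal('M'). Output: "IM"
Token 3: literal('H'). Output: "IMH"
Token 4: backref(off=2, len=3) (overlapping!). Copied 'MHM' from pos 1. Output: "IMHMHM"
Token 5: backref(off=1, len=1). Buffer before: "IMHMHM" (len 6)
  byte 1: read out[5]='M', append. Buffer now: "IMHMHMM"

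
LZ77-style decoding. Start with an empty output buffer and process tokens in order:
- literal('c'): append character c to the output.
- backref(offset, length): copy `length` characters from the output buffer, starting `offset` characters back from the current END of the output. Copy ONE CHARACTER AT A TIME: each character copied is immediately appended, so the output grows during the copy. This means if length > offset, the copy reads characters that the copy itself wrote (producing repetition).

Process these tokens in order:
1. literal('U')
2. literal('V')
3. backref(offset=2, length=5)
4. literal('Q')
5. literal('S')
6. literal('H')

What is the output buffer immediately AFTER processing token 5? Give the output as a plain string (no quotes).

Token 1: literal('U'). Output: "U"
Token 2: literal('V'). Output: "UV"
Token 3: backref(off=2, len=5) (overlapping!). Copied 'UVUVU' from pos 0. Output: "UVUVUVU"
Token 4: literal('Q'). Output: "UVUVUVUQ"
Token 5: literal('S'). Output: "UVUVUVUQS"

Answer: UVUVUVUQS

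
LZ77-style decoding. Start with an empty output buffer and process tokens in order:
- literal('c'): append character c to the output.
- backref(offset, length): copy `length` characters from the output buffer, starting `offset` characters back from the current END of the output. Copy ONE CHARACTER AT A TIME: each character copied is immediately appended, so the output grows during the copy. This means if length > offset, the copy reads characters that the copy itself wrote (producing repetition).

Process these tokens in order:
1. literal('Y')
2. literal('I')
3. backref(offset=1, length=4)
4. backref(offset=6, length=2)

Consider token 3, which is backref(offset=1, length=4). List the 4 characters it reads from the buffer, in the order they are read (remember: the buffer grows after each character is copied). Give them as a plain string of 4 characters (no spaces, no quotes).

Answer: IIII

Derivation:
Token 1: literal('Y'). Output: "Y"
Token 2: literal('I'). Output: "YI"
Token 3: backref(off=1, len=4). Buffer before: "YI" (len 2)
  byte 1: read out[1]='I', append. Buffer now: "YII"
  byte 2: read out[2]='I', append. Buffer now: "YIII"
  byte 3: read out[3]='I', append. Buffer now: "YIIII"
  byte 4: read out[4]='I', append. Buffer now: "YIIIII"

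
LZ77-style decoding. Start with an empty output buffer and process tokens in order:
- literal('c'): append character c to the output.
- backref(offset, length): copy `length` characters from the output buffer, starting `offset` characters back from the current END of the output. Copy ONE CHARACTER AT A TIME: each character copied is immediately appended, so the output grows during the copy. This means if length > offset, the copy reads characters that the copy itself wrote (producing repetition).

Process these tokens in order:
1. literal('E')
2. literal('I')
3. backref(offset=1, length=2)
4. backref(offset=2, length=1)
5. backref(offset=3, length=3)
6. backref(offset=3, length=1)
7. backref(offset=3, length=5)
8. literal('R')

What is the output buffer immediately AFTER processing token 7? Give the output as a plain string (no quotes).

Answer: EIIIIIIIIIIIII

Derivation:
Token 1: literal('E'). Output: "E"
Token 2: literal('I'). Output: "EI"
Token 3: backref(off=1, len=2) (overlapping!). Copied 'II' from pos 1. Output: "EIII"
Token 4: backref(off=2, len=1). Copied 'I' from pos 2. Output: "EIIII"
Token 5: backref(off=3, len=3). Copied 'III' from pos 2. Output: "EIIIIIII"
Token 6: backref(off=3, len=1). Copied 'I' from pos 5. Output: "EIIIIIIII"
Token 7: backref(off=3, len=5) (overlapping!). Copied 'IIIII' from pos 6. Output: "EIIIIIIIIIIIII"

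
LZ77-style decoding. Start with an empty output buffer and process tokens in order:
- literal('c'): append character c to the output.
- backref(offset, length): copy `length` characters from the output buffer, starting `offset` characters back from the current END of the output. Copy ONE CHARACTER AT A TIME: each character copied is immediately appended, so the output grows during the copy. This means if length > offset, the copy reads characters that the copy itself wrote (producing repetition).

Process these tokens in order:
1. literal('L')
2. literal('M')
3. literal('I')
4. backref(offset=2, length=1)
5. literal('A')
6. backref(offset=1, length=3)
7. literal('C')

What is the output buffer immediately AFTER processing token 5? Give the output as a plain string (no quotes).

Answer: LMIMA

Derivation:
Token 1: literal('L'). Output: "L"
Token 2: literal('M'). Output: "LM"
Token 3: literal('I'). Output: "LMI"
Token 4: backref(off=2, len=1). Copied 'M' from pos 1. Output: "LMIM"
Token 5: literal('A'). Output: "LMIMA"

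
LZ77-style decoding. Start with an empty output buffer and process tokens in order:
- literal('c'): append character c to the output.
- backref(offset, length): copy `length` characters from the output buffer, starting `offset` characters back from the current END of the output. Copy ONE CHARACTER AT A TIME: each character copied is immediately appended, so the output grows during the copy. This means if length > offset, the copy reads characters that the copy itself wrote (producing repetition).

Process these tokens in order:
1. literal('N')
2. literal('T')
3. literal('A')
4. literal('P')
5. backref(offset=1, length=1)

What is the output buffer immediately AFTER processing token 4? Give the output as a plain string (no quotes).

Answer: NTAP

Derivation:
Token 1: literal('N'). Output: "N"
Token 2: literal('T'). Output: "NT"
Token 3: literal('A'). Output: "NTA"
Token 4: literal('P'). Output: "NTAP"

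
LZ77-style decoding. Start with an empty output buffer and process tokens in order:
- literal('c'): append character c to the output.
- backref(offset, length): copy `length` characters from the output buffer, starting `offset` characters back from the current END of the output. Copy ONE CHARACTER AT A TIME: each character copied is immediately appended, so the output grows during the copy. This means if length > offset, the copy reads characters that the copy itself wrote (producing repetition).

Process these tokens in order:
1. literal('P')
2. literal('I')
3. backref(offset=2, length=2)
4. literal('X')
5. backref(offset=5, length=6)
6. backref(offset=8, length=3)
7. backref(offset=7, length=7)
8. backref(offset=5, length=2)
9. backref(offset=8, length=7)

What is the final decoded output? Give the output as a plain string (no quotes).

Answer: PIPIXPIPIXPIXPPIXPIXPXPIXPIXPX

Derivation:
Token 1: literal('P'). Output: "P"
Token 2: literal('I'). Output: "PI"
Token 3: backref(off=2, len=2). Copied 'PI' from pos 0. Output: "PIPI"
Token 4: literal('X'). Output: "PIPIX"
Token 5: backref(off=5, len=6) (overlapping!). Copied 'PIPIXP' from pos 0. Output: "PIPIXPIPIXP"
Token 6: backref(off=8, len=3). Copied 'IXP' from pos 3. Output: "PIPIXPIPIXPIXP"
Token 7: backref(off=7, len=7). Copied 'PIXPIXP' from pos 7. Output: "PIPIXPIPIXPIXPPIXPIXP"
Token 8: backref(off=5, len=2). Copied 'XP' from pos 16. Output: "PIPIXPIPIXPIXPPIXPIXPXP"
Token 9: backref(off=8, len=7). Copied 'IXPIXPX' from pos 15. Output: "PIPIXPIPIXPIXPPIXPIXPXPIXPIXPX"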